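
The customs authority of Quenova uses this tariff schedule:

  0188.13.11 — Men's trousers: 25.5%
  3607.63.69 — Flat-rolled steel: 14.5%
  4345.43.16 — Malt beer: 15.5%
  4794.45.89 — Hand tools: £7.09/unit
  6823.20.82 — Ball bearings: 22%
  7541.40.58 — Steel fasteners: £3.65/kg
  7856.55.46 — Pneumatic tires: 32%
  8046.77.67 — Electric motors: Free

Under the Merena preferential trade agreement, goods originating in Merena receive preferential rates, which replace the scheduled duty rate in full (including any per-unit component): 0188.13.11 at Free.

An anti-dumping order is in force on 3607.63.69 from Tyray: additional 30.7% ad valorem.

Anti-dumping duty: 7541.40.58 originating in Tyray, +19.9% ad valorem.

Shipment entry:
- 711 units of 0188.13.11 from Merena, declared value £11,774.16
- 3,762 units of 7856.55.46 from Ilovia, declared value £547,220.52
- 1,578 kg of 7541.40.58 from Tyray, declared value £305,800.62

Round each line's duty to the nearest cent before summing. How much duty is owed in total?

Line 1 (0188.13.11, Merena, 711 units, £11,774.16):
Base rate for 0188.13.11 is 25.5%.
Origin Merena qualifies under the Quenova–Merena agreement and 0188.13.11 is covered: preferential rate Free applies instead.
Duty = £11,774.16 × 0% = £0.00.
Line 2 (7856.55.46, Ilovia, 3,762 units, £547,220.52):
Base rate for 7856.55.46 is 32%.
Duty = £547,220.52 × 32% = £175,110.57.
Line 3 (7541.40.58, Tyray, 1,578 kg, £305,800.62):
Base rate for 7541.40.58 is £3.65/kg.
Additional duty on 7541.40.58 from Tyray: +19.9% ad valorem. Applied ad valorem rate = 19.9%.
Duty = £305,800.62 × 19.9% + 1,578 × £3.65 = £66,614.02.
Total = £0.00 + £175,110.57 + £66,614.02 = £241,724.59.

£241,724.59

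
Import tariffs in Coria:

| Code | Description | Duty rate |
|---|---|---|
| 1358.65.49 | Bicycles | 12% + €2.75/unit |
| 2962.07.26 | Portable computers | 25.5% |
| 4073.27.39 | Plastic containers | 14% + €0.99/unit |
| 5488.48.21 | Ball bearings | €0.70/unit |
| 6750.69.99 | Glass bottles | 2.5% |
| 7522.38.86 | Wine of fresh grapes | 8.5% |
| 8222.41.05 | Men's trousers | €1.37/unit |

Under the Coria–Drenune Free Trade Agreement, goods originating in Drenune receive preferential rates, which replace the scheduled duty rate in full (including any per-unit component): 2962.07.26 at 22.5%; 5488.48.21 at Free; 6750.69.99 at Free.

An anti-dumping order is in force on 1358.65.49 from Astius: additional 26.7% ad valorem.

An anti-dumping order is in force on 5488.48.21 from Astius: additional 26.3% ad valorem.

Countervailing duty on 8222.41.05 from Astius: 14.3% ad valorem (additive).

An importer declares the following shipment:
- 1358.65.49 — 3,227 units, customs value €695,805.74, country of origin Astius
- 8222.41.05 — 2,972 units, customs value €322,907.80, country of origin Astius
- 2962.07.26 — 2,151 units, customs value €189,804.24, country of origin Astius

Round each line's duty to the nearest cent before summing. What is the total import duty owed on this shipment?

€376,798.61

Line 1 (1358.65.49, Astius, 3,227 units, €695,805.74):
Base rate for 1358.65.49 is 12% + €2.75/unit.
Additional duty on 1358.65.49 from Astius: +26.7%. Applied ad valorem rate: 12% + 26.7% = 38.7%.
Duty = €695,805.74 × 38.7% + 3,227 × €2.75 = €278,151.07.
Line 2 (8222.41.05, Astius, 2,972 units, €322,907.80):
Base rate for 8222.41.05 is €1.37/unit.
Additional duty on 8222.41.05 from Astius: +14.3% ad valorem. Applied ad valorem rate = 14.3%.
Duty = €322,907.80 × 14.3% + 2,972 × €1.37 = €50,247.46.
Line 3 (2962.07.26, Astius, 2,151 units, €189,804.24):
Base rate for 2962.07.26 is 25.5%.
2962.07.26 has an FTA preferential rate, but origin Astius is not Drenune; base rate stands.
Duty = €189,804.24 × 25.5% = €48,400.08.
Total = €278,151.07 + €50,247.46 + €48,400.08 = €376,798.61.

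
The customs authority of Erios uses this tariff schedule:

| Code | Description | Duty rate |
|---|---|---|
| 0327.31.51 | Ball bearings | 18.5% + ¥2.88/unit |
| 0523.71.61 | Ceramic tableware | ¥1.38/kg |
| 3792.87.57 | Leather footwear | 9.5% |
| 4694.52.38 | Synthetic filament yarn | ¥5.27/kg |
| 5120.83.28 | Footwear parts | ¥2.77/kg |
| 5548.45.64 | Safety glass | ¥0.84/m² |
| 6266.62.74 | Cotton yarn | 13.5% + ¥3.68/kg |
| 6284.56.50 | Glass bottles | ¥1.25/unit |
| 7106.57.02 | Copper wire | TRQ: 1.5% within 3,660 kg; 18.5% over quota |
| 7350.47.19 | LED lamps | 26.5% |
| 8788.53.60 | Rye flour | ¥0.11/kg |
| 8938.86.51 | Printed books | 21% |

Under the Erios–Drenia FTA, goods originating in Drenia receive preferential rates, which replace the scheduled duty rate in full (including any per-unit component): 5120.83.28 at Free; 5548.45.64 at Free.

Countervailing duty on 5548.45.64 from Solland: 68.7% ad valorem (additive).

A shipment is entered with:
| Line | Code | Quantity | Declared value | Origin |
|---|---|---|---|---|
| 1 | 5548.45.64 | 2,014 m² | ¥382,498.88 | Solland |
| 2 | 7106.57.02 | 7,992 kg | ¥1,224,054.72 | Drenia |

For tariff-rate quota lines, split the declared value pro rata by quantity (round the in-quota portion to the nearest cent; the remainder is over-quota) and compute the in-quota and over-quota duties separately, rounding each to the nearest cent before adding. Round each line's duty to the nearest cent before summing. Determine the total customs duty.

Line 1 (5548.45.64, Solland, 2,014 m², ¥382,498.88):
Base rate for 5548.45.64 is ¥0.84/m².
5548.45.64 has an FTA preferential rate, but origin Solland is not Drenia; base rate stands.
Additional duty on 5548.45.64 from Solland: +68.7% ad valorem. Applied ad valorem rate = 68.7%.
Duty = ¥382,498.88 × 68.7% + 2,014 × ¥0.84 = ¥264,468.49.
Line 2 (7106.57.02, Drenia, 7,992 kg, ¥1,224,054.72):
Code 7106.57.02 is under a tariff-rate quota (threshold 3,660 kg). In-quota: 3,660 kg at 1.5%; over-quota: 4,332 kg at 18.5%.
Pro-rata value split: in-quota = ¥1,224,054.72 × 3,660/7,992 = ¥560,565.60; over-quota = ¥1,224,054.72 − ¥560,565.60 = ¥663,489.12.
In-quota duty = ¥560,565.60 × 1.5% = ¥8,408.48. Over-quota duty = ¥663,489.12 × 18.5% = ¥122,745.49.
Line duty = ¥8,408.48 + ¥122,745.49 = ¥131,153.97.
Total = ¥264,468.49 + ¥131,153.97 = ¥395,622.46.

¥395,622.46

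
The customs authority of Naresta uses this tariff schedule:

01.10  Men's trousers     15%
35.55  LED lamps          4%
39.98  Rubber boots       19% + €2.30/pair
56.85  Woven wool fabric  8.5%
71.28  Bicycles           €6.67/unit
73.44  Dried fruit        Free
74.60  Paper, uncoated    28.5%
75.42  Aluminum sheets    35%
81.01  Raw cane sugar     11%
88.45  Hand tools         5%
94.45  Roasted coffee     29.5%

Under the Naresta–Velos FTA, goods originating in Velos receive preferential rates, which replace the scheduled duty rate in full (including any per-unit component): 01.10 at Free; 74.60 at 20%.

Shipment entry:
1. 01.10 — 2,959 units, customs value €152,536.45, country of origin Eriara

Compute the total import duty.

€22,880.47

Line 1 (01.10, Eriara, 2,959 units, €152,536.45):
Base rate for 01.10 is 15%.
01.10 has an FTA preferential rate, but origin Eriara is not Velos; base rate stands.
Duty = €152,536.45 × 15% = €22,880.47.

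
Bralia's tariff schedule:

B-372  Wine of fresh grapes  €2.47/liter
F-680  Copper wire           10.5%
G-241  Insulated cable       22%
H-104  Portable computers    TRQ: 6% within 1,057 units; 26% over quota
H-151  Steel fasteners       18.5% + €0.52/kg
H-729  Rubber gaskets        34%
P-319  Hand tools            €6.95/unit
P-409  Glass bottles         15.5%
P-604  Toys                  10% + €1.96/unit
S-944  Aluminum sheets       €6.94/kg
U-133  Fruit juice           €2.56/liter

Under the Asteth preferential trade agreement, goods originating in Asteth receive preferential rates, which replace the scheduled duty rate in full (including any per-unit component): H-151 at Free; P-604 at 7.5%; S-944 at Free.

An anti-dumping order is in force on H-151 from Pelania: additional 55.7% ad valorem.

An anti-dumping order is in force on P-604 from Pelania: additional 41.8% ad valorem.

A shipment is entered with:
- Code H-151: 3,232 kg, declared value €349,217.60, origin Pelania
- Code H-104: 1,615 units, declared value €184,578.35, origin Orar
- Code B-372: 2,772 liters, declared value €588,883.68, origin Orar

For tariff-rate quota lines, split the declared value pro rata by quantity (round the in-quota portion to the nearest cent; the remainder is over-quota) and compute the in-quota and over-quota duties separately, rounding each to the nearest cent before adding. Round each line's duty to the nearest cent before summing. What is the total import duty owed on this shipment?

€291,476.40

Line 1 (H-151, Pelania, 3,232 kg, €349,217.60):
Base rate for H-151 is 18.5% + €0.52/kg.
H-151 has an FTA preferential rate, but origin Pelania is not Asteth; base rate stands.
Additional duty on H-151 from Pelania: +55.7%. Applied ad valorem rate: 18.5% + 55.7% = 74.2%.
Duty = €349,217.60 × 74.2% + 3,232 × €0.52 = €260,800.10.
Line 2 (H-104, Orar, 1,615 units, €184,578.35):
Code H-104 is under a tariff-rate quota (threshold 1,057 units). In-quota: 1,057 units at 6%; over-quota: 558 units at 26%.
Pro-rata value split: in-quota = €184,578.35 × 1,057/1,615 = €120,804.53; over-quota = €184,578.35 − €120,804.53 = €63,773.82.
In-quota duty = €120,804.53 × 6% = €7,248.27. Over-quota duty = €63,773.82 × 26% = €16,581.19.
Line duty = €7,248.27 + €16,581.19 = €23,829.46.
Line 3 (B-372, Orar, 2,772 liters, €588,883.68):
Base rate for B-372 is €2.47/liter.
Duty = 2,772 × €2.47 = €6,846.84.
Total = €260,800.10 + €23,829.46 + €6,846.84 = €291,476.40.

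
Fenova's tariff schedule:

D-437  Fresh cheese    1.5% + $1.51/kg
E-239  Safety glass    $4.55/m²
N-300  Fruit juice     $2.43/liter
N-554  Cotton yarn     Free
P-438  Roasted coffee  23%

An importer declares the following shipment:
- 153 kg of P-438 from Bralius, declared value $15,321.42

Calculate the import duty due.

Line 1 (P-438, Bralius, 153 kg, $15,321.42):
Base rate for P-438 is 23%.
Duty = $15,321.42 × 23% = $3,523.93.

$3,523.93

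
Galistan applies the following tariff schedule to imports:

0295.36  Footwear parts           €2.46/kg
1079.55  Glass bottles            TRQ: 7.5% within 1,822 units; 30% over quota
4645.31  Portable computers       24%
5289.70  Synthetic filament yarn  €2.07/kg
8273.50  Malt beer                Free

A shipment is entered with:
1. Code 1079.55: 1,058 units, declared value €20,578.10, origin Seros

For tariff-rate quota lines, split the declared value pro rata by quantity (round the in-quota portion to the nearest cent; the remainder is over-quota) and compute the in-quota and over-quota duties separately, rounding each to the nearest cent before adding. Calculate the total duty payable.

€1,543.36

Line 1 (1079.55, Seros, 1,058 units, €20,578.10):
Code 1079.55 is under a tariff-rate quota (threshold 1,822 units). Quantity 1,058 units is within the quota, so the in-quota rate 7.5% applies to the full value.
Duty = €20,578.10 × 7.5% = €1,543.36.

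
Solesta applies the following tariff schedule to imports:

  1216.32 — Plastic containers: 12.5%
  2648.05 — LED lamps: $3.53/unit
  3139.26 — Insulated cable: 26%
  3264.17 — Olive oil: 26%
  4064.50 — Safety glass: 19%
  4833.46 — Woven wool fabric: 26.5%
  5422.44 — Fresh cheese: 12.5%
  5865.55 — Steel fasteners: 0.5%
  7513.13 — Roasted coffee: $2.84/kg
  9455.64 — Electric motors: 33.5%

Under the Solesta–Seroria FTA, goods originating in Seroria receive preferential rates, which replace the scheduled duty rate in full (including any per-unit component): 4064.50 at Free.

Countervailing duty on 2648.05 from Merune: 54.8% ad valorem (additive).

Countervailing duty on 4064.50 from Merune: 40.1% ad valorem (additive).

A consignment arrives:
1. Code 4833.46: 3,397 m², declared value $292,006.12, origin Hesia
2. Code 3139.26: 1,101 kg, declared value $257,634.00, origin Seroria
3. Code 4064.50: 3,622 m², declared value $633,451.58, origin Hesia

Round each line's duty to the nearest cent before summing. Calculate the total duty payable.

Line 1 (4833.46, Hesia, 3,397 m², $292,006.12):
Base rate for 4833.46 is 26.5%.
Duty = $292,006.12 × 26.5% = $77,381.62.
Line 2 (3139.26, Seroria, 1,101 kg, $257,634.00):
Base rate for 3139.26 is 26%.
Origin Seroria is the FTA partner but 3139.26 is not on the preference list; base rate stands.
Duty = $257,634.00 × 26% = $66,984.84.
Line 3 (4064.50, Hesia, 3,622 m², $633,451.58):
Base rate for 4064.50 is 19%.
4064.50 has an FTA preferential rate, but origin Hesia is not Seroria; base rate stands.
The additional-duty order on 4064.50 targets Merune, not Hesia; it does not apply.
Duty = $633,451.58 × 19% = $120,355.80.
Total = $77,381.62 + $66,984.84 + $120,355.80 = $264,722.26.

$264,722.26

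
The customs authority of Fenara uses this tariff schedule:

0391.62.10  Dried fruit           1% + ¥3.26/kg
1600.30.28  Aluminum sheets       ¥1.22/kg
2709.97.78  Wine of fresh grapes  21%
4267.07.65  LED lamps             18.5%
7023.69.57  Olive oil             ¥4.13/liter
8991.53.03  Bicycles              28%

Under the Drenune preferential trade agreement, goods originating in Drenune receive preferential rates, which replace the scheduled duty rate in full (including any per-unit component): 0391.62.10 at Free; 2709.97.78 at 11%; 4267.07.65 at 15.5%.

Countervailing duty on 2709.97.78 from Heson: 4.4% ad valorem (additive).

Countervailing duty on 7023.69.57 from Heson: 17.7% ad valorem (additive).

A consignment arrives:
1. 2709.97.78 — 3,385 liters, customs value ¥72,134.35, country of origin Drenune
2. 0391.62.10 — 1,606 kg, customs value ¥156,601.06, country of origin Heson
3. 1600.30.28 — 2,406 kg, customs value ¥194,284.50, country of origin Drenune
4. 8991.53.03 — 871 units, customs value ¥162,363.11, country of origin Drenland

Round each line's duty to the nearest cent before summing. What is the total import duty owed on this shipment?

¥63,133.34

Line 1 (2709.97.78, Drenune, 3,385 liters, ¥72,134.35):
Base rate for 2709.97.78 is 21%.
Origin Drenune qualifies under the Fenara–Drenune agreement and 2709.97.78 is covered: preferential rate 11% applies instead.
The additional-duty order on 2709.97.78 targets Heson, not Drenune; it does not apply.
Duty = ¥72,134.35 × 11% = ¥7,934.78.
Line 2 (0391.62.10, Heson, 1,606 kg, ¥156,601.06):
Base rate for 0391.62.10 is 1% + ¥3.26/kg.
0391.62.10 has an FTA preferential rate, but origin Heson is not Drenune; base rate stands.
Duty = ¥156,601.06 × 1% + 1,606 × ¥3.26 = ¥6,801.57.
Line 3 (1600.30.28, Drenune, 2,406 kg, ¥194,284.50):
Base rate for 1600.30.28 is ¥1.22/kg.
Origin Drenune is the FTA partner but 1600.30.28 is not on the preference list; base rate stands.
Duty = 2,406 × ¥1.22 = ¥2,935.32.
Line 4 (8991.53.03, Drenland, 871 units, ¥162,363.11):
Base rate for 8991.53.03 is 28%.
Duty = ¥162,363.11 × 28% = ¥45,461.67.
Total = ¥7,934.78 + ¥6,801.57 + ¥2,935.32 + ¥45,461.67 = ¥63,133.34.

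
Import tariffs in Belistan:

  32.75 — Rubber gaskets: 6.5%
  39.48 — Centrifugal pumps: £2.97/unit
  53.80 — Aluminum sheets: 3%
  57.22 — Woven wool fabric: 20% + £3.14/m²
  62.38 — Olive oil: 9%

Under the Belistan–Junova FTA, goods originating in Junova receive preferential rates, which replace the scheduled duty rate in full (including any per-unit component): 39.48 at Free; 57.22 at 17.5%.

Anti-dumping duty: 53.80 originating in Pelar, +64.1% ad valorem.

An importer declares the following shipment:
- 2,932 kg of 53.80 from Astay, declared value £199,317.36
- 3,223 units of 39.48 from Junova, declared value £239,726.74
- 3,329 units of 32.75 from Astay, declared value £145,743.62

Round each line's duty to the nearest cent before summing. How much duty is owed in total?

£15,452.86

Line 1 (53.80, Astay, 2,932 kg, £199,317.36):
Base rate for 53.80 is 3%.
The additional-duty order on 53.80 targets Pelar, not Astay; it does not apply.
Duty = £199,317.36 × 3% = £5,979.52.
Line 2 (39.48, Junova, 3,223 units, £239,726.74):
Base rate for 39.48 is £2.97/unit.
Origin Junova qualifies under the Belistan–Junova agreement and 39.48 is covered: preferential rate Free applies instead.
Duty = £239,726.74 × 0% = £0.00.
Line 3 (32.75, Astay, 3,329 units, £145,743.62):
Base rate for 32.75 is 6.5%.
Duty = £145,743.62 × 6.5% = £9,473.34.
Total = £5,979.52 + £0.00 + £9,473.34 = £15,452.86.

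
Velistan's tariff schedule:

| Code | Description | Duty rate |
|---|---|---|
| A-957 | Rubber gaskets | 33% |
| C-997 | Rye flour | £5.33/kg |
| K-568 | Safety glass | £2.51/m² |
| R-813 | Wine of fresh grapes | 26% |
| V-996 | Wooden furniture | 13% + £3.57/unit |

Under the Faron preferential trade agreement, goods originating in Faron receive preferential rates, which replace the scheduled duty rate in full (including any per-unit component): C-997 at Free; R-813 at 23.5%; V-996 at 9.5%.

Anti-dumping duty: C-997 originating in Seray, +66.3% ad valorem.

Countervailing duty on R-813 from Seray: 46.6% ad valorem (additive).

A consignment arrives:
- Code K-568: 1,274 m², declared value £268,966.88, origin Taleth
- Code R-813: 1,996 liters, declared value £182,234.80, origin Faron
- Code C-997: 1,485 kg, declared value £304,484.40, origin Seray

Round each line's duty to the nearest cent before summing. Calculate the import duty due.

Line 1 (K-568, Taleth, 1,274 m², £268,966.88):
Base rate for K-568 is £2.51/m².
Duty = 1,274 × £2.51 = £3,197.74.
Line 2 (R-813, Faron, 1,996 liters, £182,234.80):
Base rate for R-813 is 26%.
Origin Faron qualifies under the Velistan–Faron agreement and R-813 is covered: preferential rate 23.5% applies instead.
The additional-duty order on R-813 targets Seray, not Faron; it does not apply.
Duty = £182,234.80 × 23.5% = £42,825.18.
Line 3 (C-997, Seray, 1,485 kg, £304,484.40):
Base rate for C-997 is £5.33/kg.
C-997 has an FTA preferential rate, but origin Seray is not Faron; base rate stands.
Additional duty on C-997 from Seray: +66.3% ad valorem. Applied ad valorem rate = 66.3%.
Duty = £304,484.40 × 66.3% + 1,485 × £5.33 = £209,788.21.
Total = £3,197.74 + £42,825.18 + £209,788.21 = £255,811.13.

£255,811.13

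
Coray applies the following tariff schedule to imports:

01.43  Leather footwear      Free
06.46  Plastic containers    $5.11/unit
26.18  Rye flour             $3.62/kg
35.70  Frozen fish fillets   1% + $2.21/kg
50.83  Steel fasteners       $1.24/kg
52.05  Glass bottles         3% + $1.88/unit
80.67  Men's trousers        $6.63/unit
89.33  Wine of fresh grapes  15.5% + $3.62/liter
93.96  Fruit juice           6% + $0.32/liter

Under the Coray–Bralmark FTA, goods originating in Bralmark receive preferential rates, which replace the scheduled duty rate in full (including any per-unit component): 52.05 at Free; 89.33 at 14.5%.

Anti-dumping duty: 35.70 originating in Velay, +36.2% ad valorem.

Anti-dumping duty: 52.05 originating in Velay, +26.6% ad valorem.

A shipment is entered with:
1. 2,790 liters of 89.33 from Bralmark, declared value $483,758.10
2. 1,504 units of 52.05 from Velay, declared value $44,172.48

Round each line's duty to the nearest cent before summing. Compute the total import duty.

$86,047.49

Line 1 (89.33, Bralmark, 2,790 liters, $483,758.10):
Base rate for 89.33 is 15.5% + $3.62/liter.
Origin Bralmark qualifies under the Coray–Bralmark agreement and 89.33 is covered: preferential rate 14.5% applies instead.
Duty = $483,758.10 × 14.5% = $70,144.92.
Line 2 (52.05, Velay, 1,504 units, $44,172.48):
Base rate for 52.05 is 3% + $1.88/unit.
52.05 has an FTA preferential rate, but origin Velay is not Bralmark; base rate stands.
Additional duty on 52.05 from Velay: +26.6%. Applied ad valorem rate: 3% + 26.6% = 29.6%.
Duty = $44,172.48 × 29.6% + 1,504 × $1.88 = $15,902.57.
Total = $70,144.92 + $15,902.57 = $86,047.49.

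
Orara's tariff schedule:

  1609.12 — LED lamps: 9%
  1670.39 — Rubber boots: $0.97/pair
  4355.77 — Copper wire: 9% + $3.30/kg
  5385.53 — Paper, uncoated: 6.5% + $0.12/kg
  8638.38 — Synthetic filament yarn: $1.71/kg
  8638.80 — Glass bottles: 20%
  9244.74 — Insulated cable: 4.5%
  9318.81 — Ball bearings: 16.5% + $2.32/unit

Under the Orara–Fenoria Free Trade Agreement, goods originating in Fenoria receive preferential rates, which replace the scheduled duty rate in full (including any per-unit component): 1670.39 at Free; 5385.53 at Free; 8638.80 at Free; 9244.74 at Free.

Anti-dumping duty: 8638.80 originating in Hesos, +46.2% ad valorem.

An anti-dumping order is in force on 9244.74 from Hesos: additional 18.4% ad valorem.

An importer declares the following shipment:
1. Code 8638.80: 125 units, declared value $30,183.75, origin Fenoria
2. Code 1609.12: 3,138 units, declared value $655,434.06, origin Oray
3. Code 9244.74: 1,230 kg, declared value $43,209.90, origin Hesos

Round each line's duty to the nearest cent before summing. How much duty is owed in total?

Line 1 (8638.80, Fenoria, 125 units, $30,183.75):
Base rate for 8638.80 is 20%.
Origin Fenoria qualifies under the Orara–Fenoria agreement and 8638.80 is covered: preferential rate Free applies instead.
The additional-duty order on 8638.80 targets Hesos, not Fenoria; it does not apply.
Duty = $30,183.75 × 0% = $0.00.
Line 2 (1609.12, Oray, 3,138 units, $655,434.06):
Base rate for 1609.12 is 9%.
Duty = $655,434.06 × 9% = $58,989.07.
Line 3 (9244.74, Hesos, 1,230 kg, $43,209.90):
Base rate for 9244.74 is 4.5%.
9244.74 has an FTA preferential rate, but origin Hesos is not Fenoria; base rate stands.
Additional duty on 9244.74 from Hesos: +18.4%. Applied ad valorem rate: 4.5% + 18.4% = 22.9%.
Duty = $43,209.90 × 22.9% = $9,895.07.
Total = $0.00 + $58,989.07 + $9,895.07 = $68,884.14.

$68,884.14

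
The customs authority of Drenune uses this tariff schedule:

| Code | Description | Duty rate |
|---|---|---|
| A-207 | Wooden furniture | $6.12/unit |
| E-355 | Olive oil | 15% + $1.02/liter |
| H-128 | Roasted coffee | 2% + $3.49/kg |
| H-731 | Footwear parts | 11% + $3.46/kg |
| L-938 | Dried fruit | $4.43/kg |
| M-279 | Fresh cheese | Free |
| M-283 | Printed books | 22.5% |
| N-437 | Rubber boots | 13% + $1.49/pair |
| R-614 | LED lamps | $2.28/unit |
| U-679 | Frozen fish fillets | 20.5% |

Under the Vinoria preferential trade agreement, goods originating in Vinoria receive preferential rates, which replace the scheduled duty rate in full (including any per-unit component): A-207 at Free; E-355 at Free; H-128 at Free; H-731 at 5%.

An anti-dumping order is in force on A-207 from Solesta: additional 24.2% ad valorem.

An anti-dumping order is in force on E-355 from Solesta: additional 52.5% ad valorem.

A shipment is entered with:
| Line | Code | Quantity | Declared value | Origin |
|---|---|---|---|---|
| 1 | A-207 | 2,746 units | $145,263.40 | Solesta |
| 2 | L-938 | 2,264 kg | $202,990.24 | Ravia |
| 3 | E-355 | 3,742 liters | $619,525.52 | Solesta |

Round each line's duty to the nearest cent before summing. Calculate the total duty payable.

$483,985.35

Line 1 (A-207, Solesta, 2,746 units, $145,263.40):
Base rate for A-207 is $6.12/unit.
A-207 has an FTA preferential rate, but origin Solesta is not Vinoria; base rate stands.
Additional duty on A-207 from Solesta: +24.2% ad valorem. Applied ad valorem rate = 24.2%.
Duty = $145,263.40 × 24.2% + 2,746 × $6.12 = $51,959.26.
Line 2 (L-938, Ravia, 2,264 kg, $202,990.24):
Base rate for L-938 is $4.43/kg.
Duty = 2,264 × $4.43 = $10,029.52.
Line 3 (E-355, Solesta, 3,742 liters, $619,525.52):
Base rate for E-355 is 15% + $1.02/liter.
E-355 has an FTA preferential rate, but origin Solesta is not Vinoria; base rate stands.
Additional duty on E-355 from Solesta: +52.5%. Applied ad valorem rate: 15% + 52.5% = 67.5%.
Duty = $619,525.52 × 67.5% + 3,742 × $1.02 = $421,996.57.
Total = $51,959.26 + $10,029.52 + $421,996.57 = $483,985.35.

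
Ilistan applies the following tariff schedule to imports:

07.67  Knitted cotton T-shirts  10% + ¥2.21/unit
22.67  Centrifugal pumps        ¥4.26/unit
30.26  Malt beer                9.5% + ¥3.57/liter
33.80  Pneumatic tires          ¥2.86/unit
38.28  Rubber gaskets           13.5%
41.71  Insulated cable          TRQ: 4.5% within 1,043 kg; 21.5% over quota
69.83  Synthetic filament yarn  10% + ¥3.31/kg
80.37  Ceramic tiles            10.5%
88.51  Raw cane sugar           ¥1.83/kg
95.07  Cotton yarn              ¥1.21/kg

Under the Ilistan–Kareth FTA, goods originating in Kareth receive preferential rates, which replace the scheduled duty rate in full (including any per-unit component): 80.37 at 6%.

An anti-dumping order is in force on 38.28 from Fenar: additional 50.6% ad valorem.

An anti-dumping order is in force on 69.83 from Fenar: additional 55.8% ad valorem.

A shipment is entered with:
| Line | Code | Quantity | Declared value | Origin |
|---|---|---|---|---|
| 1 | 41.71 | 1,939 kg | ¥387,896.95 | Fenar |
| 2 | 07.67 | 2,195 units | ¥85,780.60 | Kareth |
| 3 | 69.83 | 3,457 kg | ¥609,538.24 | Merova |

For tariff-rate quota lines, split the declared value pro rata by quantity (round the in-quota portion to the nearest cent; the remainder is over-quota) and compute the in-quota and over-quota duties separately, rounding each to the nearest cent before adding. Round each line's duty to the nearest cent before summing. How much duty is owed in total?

¥133,752.48

Line 1 (41.71, Fenar, 1,939 kg, ¥387,896.95):
Code 41.71 is under a tariff-rate quota (threshold 1,043 kg). In-quota: 1,043 kg at 4.5%; over-quota: 896 kg at 21.5%.
Pro-rata value split: in-quota = ¥387,896.95 × 1,043/1,939 = ¥208,652.15; over-quota = ¥387,896.95 − ¥208,652.15 = ¥179,244.80.
In-quota duty = ¥208,652.15 × 4.5% = ¥9,389.35. Over-quota duty = ¥179,244.80 × 21.5% = ¥38,537.63.
Line duty = ¥9,389.35 + ¥38,537.63 = ¥47,926.98.
Line 2 (07.67, Kareth, 2,195 units, ¥85,780.60):
Base rate for 07.67 is 10% + ¥2.21/unit.
Origin Kareth is the FTA partner but 07.67 is not on the preference list; base rate stands.
Duty = ¥85,780.60 × 10% + 2,195 × ¥2.21 = ¥13,429.01.
Line 3 (69.83, Merova, 3,457 kg, ¥609,538.24):
Base rate for 69.83 is 10% + ¥3.31/kg.
The additional-duty order on 69.83 targets Fenar, not Merova; it does not apply.
Duty = ¥609,538.24 × 10% + 3,457 × ¥3.31 = ¥72,396.49.
Total = ¥47,926.98 + ¥13,429.01 + ¥72,396.49 = ¥133,752.48.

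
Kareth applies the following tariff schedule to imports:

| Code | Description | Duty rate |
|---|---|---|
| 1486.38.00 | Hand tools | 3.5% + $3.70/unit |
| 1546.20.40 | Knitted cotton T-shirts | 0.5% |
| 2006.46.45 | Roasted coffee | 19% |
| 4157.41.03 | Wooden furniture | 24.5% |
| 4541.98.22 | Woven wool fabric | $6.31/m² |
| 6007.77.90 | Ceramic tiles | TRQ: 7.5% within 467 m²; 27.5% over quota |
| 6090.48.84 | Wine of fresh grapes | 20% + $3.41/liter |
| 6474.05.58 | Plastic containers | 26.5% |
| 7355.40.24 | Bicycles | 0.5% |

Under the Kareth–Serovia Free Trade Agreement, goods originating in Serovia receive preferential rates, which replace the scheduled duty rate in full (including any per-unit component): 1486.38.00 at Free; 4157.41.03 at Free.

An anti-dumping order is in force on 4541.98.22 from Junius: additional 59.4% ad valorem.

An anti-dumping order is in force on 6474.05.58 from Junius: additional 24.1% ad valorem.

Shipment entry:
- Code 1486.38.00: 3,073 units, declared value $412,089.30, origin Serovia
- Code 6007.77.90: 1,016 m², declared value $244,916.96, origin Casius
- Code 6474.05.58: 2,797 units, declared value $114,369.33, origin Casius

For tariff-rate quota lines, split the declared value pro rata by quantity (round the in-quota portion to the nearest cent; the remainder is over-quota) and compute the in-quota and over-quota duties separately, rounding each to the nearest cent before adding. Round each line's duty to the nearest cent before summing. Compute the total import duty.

Line 1 (1486.38.00, Serovia, 3,073 units, $412,089.30):
Base rate for 1486.38.00 is 3.5% + $3.70/unit.
Origin Serovia qualifies under the Kareth–Serovia agreement and 1486.38.00 is covered: preferential rate Free applies instead.
Duty = $412,089.30 × 0% = $0.00.
Line 2 (6007.77.90, Casius, 1,016 m², $244,916.96):
Code 6007.77.90 is under a tariff-rate quota (threshold 467 m²). In-quota: 467 m² at 7.5%; over-quota: 549 m² at 27.5%.
Pro-rata value split: in-quota = $244,916.96 × 467/1,016 = $112,575.02; over-quota = $244,916.96 − $112,575.02 = $132,341.94.
In-quota duty = $112,575.02 × 7.5% = $8,443.13. Over-quota duty = $132,341.94 × 27.5% = $36,394.03.
Line duty = $8,443.13 + $36,394.03 = $44,837.16.
Line 3 (6474.05.58, Casius, 2,797 units, $114,369.33):
Base rate for 6474.05.58 is 26.5%.
The additional-duty order on 6474.05.58 targets Junius, not Casius; it does not apply.
Duty = $114,369.33 × 26.5% = $30,307.87.
Total = $0.00 + $44,837.16 + $30,307.87 = $75,145.03.

$75,145.03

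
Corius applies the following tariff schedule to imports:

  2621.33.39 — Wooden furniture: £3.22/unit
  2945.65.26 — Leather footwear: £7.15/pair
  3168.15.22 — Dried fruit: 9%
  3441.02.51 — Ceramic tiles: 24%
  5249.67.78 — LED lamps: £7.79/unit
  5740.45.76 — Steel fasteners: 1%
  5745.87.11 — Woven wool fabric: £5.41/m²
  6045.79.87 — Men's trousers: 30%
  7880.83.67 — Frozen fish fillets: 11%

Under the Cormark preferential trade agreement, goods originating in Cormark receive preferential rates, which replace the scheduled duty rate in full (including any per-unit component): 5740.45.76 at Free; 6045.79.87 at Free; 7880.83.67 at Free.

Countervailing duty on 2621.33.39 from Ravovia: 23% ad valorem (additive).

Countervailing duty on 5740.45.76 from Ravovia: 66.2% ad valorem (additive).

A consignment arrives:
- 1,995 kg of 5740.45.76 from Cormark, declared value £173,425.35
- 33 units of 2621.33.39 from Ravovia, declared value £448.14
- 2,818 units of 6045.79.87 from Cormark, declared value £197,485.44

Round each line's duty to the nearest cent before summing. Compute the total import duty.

Line 1 (5740.45.76, Cormark, 1,995 kg, £173,425.35):
Base rate for 5740.45.76 is 1%.
Origin Cormark qualifies under the Corius–Cormark agreement and 5740.45.76 is covered: preferential rate Free applies instead.
The additional-duty order on 5740.45.76 targets Ravovia, not Cormark; it does not apply.
Duty = £173,425.35 × 0% = £0.00.
Line 2 (2621.33.39, Ravovia, 33 units, £448.14):
Base rate for 2621.33.39 is £3.22/unit.
Additional duty on 2621.33.39 from Ravovia: +23% ad valorem. Applied ad valorem rate = 23%.
Duty = £448.14 × 23% + 33 × £3.22 = £209.33.
Line 3 (6045.79.87, Cormark, 2,818 units, £197,485.44):
Base rate for 6045.79.87 is 30%.
Origin Cormark qualifies under the Corius–Cormark agreement and 6045.79.87 is covered: preferential rate Free applies instead.
Duty = £197,485.44 × 0% = £0.00.
Total = £0.00 + £209.33 + £0.00 = £209.33.

£209.33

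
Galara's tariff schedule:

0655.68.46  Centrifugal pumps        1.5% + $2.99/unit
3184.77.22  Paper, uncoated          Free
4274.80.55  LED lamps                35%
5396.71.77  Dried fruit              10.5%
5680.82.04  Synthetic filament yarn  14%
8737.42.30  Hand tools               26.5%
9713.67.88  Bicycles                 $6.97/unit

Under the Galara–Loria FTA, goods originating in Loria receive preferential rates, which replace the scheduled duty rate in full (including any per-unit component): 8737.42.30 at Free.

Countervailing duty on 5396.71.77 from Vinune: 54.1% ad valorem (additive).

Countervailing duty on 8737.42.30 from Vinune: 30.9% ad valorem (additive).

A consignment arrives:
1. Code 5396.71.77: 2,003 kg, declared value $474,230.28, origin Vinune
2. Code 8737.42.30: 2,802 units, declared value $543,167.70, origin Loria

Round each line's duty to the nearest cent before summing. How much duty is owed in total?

Line 1 (5396.71.77, Vinune, 2,003 kg, $474,230.28):
Base rate for 5396.71.77 is 10.5%.
Additional duty on 5396.71.77 from Vinune: +54.1%. Applied ad valorem rate: 10.5% + 54.1% = 64.6%.
Duty = $474,230.28 × 64.6% = $306,352.76.
Line 2 (8737.42.30, Loria, 2,802 units, $543,167.70):
Base rate for 8737.42.30 is 26.5%.
Origin Loria qualifies under the Galara–Loria agreement and 8737.42.30 is covered: preferential rate Free applies instead.
The additional-duty order on 8737.42.30 targets Vinune, not Loria; it does not apply.
Duty = $543,167.70 × 0% = $0.00.
Total = $306,352.76 + $0.00 = $306,352.76.

$306,352.76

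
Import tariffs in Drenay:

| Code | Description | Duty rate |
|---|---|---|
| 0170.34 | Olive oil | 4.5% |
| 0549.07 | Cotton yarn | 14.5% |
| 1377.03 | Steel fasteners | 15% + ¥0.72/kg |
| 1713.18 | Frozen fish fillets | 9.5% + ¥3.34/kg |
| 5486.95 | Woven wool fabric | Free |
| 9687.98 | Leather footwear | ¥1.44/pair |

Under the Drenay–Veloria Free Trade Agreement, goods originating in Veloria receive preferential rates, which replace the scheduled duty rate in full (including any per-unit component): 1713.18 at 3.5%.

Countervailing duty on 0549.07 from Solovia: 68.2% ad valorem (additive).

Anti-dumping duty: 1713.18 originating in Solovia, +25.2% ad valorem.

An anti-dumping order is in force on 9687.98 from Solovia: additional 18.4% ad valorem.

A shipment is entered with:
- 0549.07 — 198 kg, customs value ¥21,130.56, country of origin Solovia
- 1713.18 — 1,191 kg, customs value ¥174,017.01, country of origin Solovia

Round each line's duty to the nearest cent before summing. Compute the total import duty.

Line 1 (0549.07, Solovia, 198 kg, ¥21,130.56):
Base rate for 0549.07 is 14.5%.
Additional duty on 0549.07 from Solovia: +68.2%. Applied ad valorem rate: 14.5% + 68.2% = 82.7%.
Duty = ¥21,130.56 × 82.7% = ¥17,474.97.
Line 2 (1713.18, Solovia, 1,191 kg, ¥174,017.01):
Base rate for 1713.18 is 9.5% + ¥3.34/kg.
1713.18 has an FTA preferential rate, but origin Solovia is not Veloria; base rate stands.
Additional duty on 1713.18 from Solovia: +25.2%. Applied ad valorem rate: 9.5% + 25.2% = 34.7%.
Duty = ¥174,017.01 × 34.7% + 1,191 × ¥3.34 = ¥64,361.84.
Total = ¥17,474.97 + ¥64,361.84 = ¥81,836.81.

¥81,836.81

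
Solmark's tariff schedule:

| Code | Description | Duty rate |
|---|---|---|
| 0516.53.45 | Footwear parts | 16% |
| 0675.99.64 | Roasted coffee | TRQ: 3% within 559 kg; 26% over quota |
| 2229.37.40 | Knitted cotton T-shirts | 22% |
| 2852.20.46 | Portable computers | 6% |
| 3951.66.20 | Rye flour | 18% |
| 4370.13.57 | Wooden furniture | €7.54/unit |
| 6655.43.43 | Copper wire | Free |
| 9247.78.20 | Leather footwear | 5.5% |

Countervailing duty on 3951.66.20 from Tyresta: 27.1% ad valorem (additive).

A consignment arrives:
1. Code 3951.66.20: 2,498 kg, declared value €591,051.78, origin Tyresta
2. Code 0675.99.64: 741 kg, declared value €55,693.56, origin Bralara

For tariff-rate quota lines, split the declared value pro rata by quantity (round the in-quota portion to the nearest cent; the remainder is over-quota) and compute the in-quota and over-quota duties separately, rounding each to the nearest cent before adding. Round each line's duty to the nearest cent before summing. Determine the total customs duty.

€271,381.35

Line 1 (3951.66.20, Tyresta, 2,498 kg, €591,051.78):
Base rate for 3951.66.20 is 18%.
Additional duty on 3951.66.20 from Tyresta: +27.1%. Applied ad valorem rate: 18% + 27.1% = 45.1%.
Duty = €591,051.78 × 45.1% = €266,564.35.
Line 2 (0675.99.64, Bralara, 741 kg, €55,693.56):
Code 0675.99.64 is under a tariff-rate quota (threshold 559 kg). In-quota: 559 kg at 3%; over-quota: 182 kg at 26%.
Pro-rata value split: in-quota = €55,693.56 × 559/741 = €42,014.44; over-quota = €55,693.56 − €42,014.44 = €13,679.12.
In-quota duty = €42,014.44 × 3% = €1,260.43. Over-quota duty = €13,679.12 × 26% = €3,556.57.
Line duty = €1,260.43 + €3,556.57 = €4,817.00.
Total = €266,564.35 + €4,817.00 = €271,381.35.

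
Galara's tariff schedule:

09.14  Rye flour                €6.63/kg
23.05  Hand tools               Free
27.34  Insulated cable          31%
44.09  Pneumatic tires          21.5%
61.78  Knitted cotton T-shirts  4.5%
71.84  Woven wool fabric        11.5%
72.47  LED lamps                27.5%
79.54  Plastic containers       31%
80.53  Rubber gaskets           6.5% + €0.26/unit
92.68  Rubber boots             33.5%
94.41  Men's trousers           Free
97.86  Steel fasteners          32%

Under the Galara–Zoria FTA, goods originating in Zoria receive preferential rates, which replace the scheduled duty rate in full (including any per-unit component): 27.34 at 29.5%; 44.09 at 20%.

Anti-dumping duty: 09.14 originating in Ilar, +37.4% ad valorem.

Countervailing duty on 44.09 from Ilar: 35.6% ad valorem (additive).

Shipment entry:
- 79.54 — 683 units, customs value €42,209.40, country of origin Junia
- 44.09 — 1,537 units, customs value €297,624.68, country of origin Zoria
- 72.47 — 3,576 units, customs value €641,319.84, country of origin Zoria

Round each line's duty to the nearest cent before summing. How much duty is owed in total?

€248,972.81

Line 1 (79.54, Junia, 683 units, €42,209.40):
Base rate for 79.54 is 31%.
Duty = €42,209.40 × 31% = €13,084.91.
Line 2 (44.09, Zoria, 1,537 units, €297,624.68):
Base rate for 44.09 is 21.5%.
Origin Zoria qualifies under the Galara–Zoria agreement and 44.09 is covered: preferential rate 20% applies instead.
The additional-duty order on 44.09 targets Ilar, not Zoria; it does not apply.
Duty = €297,624.68 × 20% = €59,524.94.
Line 3 (72.47, Zoria, 3,576 units, €641,319.84):
Base rate for 72.47 is 27.5%.
Origin Zoria is the FTA partner but 72.47 is not on the preference list; base rate stands.
Duty = €641,319.84 × 27.5% = €176,362.96.
Total = €13,084.91 + €59,524.94 + €176,362.96 = €248,972.81.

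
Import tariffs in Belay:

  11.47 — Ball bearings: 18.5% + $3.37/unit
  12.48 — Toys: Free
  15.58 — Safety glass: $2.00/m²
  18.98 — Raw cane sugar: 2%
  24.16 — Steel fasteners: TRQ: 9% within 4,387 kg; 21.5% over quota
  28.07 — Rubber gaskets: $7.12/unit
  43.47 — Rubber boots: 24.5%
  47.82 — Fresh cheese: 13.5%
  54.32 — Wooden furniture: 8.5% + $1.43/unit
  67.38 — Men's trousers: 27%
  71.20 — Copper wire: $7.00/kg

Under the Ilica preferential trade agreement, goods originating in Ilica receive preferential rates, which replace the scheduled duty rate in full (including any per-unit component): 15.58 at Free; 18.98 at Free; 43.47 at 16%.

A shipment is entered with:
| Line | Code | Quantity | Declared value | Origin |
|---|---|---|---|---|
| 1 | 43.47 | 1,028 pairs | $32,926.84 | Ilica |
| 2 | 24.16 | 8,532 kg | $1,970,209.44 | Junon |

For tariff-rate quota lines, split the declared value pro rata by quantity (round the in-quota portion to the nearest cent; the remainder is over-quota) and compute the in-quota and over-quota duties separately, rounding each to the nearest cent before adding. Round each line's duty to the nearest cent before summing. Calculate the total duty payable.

Line 1 (43.47, Ilica, 1,028 pairs, $32,926.84):
Base rate for 43.47 is 24.5%.
Origin Ilica qualifies under the Belay–Ilica agreement and 43.47 is covered: preferential rate 16% applies instead.
Duty = $32,926.84 × 16% = $5,268.29.
Line 2 (24.16, Junon, 8,532 kg, $1,970,209.44):
Code 24.16 is under a tariff-rate quota (threshold 4,387 kg). In-quota: 4,387 kg at 9%; over-quota: 4,145 kg at 21.5%.
Pro-rata value split: in-quota = $1,970,209.44 × 4,387/8,532 = $1,013,046.04; over-quota = $1,970,209.44 − $1,013,046.04 = $957,163.40.
In-quota duty = $1,013,046.04 × 9% = $91,174.14. Over-quota duty = $957,163.40 × 21.5% = $205,790.13.
Line duty = $91,174.14 + $205,790.13 = $296,964.27.
Total = $5,268.29 + $296,964.27 = $302,232.56.

$302,232.56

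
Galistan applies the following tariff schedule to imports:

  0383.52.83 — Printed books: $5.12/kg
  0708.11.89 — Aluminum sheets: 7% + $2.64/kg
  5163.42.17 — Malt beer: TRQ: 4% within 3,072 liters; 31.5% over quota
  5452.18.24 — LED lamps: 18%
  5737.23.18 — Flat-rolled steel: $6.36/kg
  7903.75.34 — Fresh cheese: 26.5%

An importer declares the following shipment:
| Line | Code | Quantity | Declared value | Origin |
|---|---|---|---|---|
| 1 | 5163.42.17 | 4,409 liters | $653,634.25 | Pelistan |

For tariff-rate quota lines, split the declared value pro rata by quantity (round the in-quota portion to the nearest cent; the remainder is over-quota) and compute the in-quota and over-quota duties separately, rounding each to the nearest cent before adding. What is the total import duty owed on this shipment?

Line 1 (5163.42.17, Pelistan, 4,409 liters, $653,634.25):
Code 5163.42.17 is under a tariff-rate quota (threshold 3,072 liters). In-quota: 3,072 liters at 4%; over-quota: 1,337 liters at 31.5%.
Pro-rata value split: in-quota = $653,634.25 × 3,072/4,409 = $455,424.00; over-quota = $653,634.25 − $455,424.00 = $198,210.25.
In-quota duty = $455,424.00 × 4% = $18,216.96. Over-quota duty = $198,210.25 × 31.5% = $62,436.23.
Line duty = $18,216.96 + $62,436.23 = $80,653.19.

$80,653.19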